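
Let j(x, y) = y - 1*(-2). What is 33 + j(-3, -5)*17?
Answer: -18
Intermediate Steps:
j(x, y) = 2 + y (j(x, y) = y + 2 = 2 + y)
33 + j(-3, -5)*17 = 33 + (2 - 5)*17 = 33 - 3*17 = 33 - 51 = -18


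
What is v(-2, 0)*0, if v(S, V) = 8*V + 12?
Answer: 0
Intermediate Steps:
v(S, V) = 12 + 8*V
v(-2, 0)*0 = (12 + 8*0)*0 = (12 + 0)*0 = 12*0 = 0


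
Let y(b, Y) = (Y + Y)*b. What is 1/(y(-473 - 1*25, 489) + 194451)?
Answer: -1/292593 ≈ -3.4177e-6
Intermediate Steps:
y(b, Y) = 2*Y*b (y(b, Y) = (2*Y)*b = 2*Y*b)
1/(y(-473 - 1*25, 489) + 194451) = 1/(2*489*(-473 - 1*25) + 194451) = 1/(2*489*(-473 - 25) + 194451) = 1/(2*489*(-498) + 194451) = 1/(-487044 + 194451) = 1/(-292593) = -1/292593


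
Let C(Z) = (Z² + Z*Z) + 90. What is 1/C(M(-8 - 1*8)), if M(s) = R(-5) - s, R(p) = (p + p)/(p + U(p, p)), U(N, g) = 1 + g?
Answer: 81/54722 ≈ 0.0014802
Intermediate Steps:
R(p) = 2*p/(1 + 2*p) (R(p) = (p + p)/(p + (1 + p)) = (2*p)/(1 + 2*p) = 2*p/(1 + 2*p))
M(s) = 10/9 - s (M(s) = 2*(-5)/(1 + 2*(-5)) - s = 2*(-5)/(1 - 10) - s = 2*(-5)/(-9) - s = 2*(-5)*(-⅑) - s = 10/9 - s)
C(Z) = 90 + 2*Z² (C(Z) = (Z² + Z²) + 90 = 2*Z² + 90 = 90 + 2*Z²)
1/C(M(-8 - 1*8)) = 1/(90 + 2*(10/9 - (-8 - 1*8))²) = 1/(90 + 2*(10/9 - (-8 - 8))²) = 1/(90 + 2*(10/9 - 1*(-16))²) = 1/(90 + 2*(10/9 + 16)²) = 1/(90 + 2*(154/9)²) = 1/(90 + 2*(23716/81)) = 1/(90 + 47432/81) = 1/(54722/81) = 81/54722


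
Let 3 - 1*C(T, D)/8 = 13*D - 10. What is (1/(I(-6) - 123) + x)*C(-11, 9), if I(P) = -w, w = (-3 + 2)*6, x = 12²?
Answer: -1078208/9 ≈ -1.1980e+5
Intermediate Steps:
x = 144
C(T, D) = 104 - 104*D (C(T, D) = 24 - 8*(13*D - 10) = 24 - 8*(-10 + 13*D) = 24 + (80 - 104*D) = 104 - 104*D)
w = -6 (w = -1*6 = -6)
I(P) = 6 (I(P) = -1*(-6) = 6)
(1/(I(-6) - 123) + x)*C(-11, 9) = (1/(6 - 123) + 144)*(104 - 104*9) = (1/(-117) + 144)*(104 - 936) = (-1/117 + 144)*(-832) = (16847/117)*(-832) = -1078208/9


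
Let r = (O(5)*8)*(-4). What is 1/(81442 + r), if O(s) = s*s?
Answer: 1/80642 ≈ 1.2400e-5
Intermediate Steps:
O(s) = s²
r = -800 (r = (5²*8)*(-4) = (25*8)*(-4) = 200*(-4) = -800)
1/(81442 + r) = 1/(81442 - 800) = 1/80642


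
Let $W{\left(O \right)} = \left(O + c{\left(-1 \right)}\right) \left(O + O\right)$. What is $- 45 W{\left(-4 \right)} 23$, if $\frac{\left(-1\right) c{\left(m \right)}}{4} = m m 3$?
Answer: $-132480$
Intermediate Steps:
$c{\left(m \right)} = - 12 m^{2}$ ($c{\left(m \right)} = - 4 m m 3 = - 4 m^{2} \cdot 3 = - 4 \cdot 3 m^{2} = - 12 m^{2}$)
$W{\left(O \right)} = 2 O \left(-12 + O\right)$ ($W{\left(O \right)} = \left(O - 12 \left(-1\right)^{2}\right) \left(O + O\right) = \left(O - 12\right) 2 O = \left(-12 + O\right) 2 O = 2 O \left(-12 + O\right)$)
$- 45 W{\left(-4 \right)} 23 = - 45 \cdot 2 \left(-4\right) \left(-12 - 4\right) 23 = - 45 \cdot 2 \left(-4\right) \left(-16\right) 23 = \left(-45\right) 128 \cdot 23 = \left(-5760\right) 23 = -132480$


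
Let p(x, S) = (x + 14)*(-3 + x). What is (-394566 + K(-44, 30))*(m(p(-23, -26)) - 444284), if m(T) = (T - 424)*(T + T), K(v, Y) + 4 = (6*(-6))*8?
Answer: 210539865032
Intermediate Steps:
p(x, S) = (-3 + x)*(14 + x) (p(x, S) = (14 + x)*(-3 + x) = (-3 + x)*(14 + x))
K(v, Y) = -292 (K(v, Y) = -4 + (6*(-6))*8 = -4 - 36*8 = -4 - 288 = -292)
m(T) = 2*T*(-424 + T) (m(T) = (-424 + T)*(2*T) = 2*T*(-424 + T))
(-394566 + K(-44, 30))*(m(p(-23, -26)) - 444284) = (-394566 - 292)*(2*(-42 + (-23)² + 11*(-23))*(-424 + (-42 + (-23)² + 11*(-23))) - 444284) = -394858*(2*(-42 + 529 - 253)*(-424 + (-42 + 529 - 253)) - 444284) = -394858*(2*234*(-424 + 234) - 444284) = -394858*(2*234*(-190) - 444284) = -394858*(-88920 - 444284) = -394858*(-533204) = 210539865032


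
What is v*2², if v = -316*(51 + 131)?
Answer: -230048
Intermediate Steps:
v = -57512 (v = -316*182 = -57512)
v*2² = -57512*2² = -57512*4 = -230048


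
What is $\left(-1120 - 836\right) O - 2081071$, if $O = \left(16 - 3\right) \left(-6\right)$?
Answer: $-1928503$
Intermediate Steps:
$O = -78$ ($O = 13 \left(-6\right) = -78$)
$\left(-1120 - 836\right) O - 2081071 = \left(-1120 - 836\right) \left(-78\right) - 2081071 = \left(-1956\right) \left(-78\right) - 2081071 = 152568 - 2081071 = -1928503$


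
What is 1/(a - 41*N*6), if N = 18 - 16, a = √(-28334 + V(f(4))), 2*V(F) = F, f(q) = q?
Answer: -41/22533 - I*√787/45066 ≈ -0.0018196 - 0.0006225*I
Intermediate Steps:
V(F) = F/2
a = 6*I*√787 (a = √(-28334 + (½)*4) = √(-28334 + 2) = √(-28332) = 6*I*√787 ≈ 168.32*I)
N = 2
1/(a - 41*N*6) = 1/(6*I*√787 - 41*2*6) = 1/(6*I*√787 - 82*6) = 1/(6*I*√787 - 492) = 1/(-492 + 6*I*√787)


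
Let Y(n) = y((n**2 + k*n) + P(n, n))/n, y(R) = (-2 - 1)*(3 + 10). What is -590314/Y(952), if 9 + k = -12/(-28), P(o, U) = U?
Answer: 561978928/39 ≈ 1.4410e+7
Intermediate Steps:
k = -60/7 (k = -9 - 12/(-28) = -9 - 12*(-1/28) = -9 + 3/7 = -60/7 ≈ -8.5714)
y(R) = -39 (y(R) = -3*13 = -39)
Y(n) = -39/n
-590314/Y(952) = -590314/((-39/952)) = -590314/((-39*1/952)) = -590314/(-39/952) = -590314*(-952/39) = 561978928/39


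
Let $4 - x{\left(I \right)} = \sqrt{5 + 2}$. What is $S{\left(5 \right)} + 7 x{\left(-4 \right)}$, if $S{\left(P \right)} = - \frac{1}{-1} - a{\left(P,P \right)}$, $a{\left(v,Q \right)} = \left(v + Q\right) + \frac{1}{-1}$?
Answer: $20 - 7 \sqrt{7} \approx 1.4797$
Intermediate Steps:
$a{\left(v,Q \right)} = -1 + Q + v$ ($a{\left(v,Q \right)} = \left(Q + v\right) - 1 = -1 + Q + v$)
$x{\left(I \right)} = 4 - \sqrt{7}$ ($x{\left(I \right)} = 4 - \sqrt{5 + 2} = 4 - \sqrt{7}$)
$S{\left(P \right)} = 2 - 2 P$ ($S{\left(P \right)} = - \frac{1}{-1} - \left(-1 + P + P\right) = \left(-1\right) \left(-1\right) - \left(-1 + 2 P\right) = 1 - \left(-1 + 2 P\right) = 2 - 2 P$)
$S{\left(5 \right)} + 7 x{\left(-4 \right)} = \left(2 - 10\right) + 7 \left(4 - \sqrt{7}\right) = \left(2 - 10\right) + \left(28 - 7 \sqrt{7}\right) = -8 + \left(28 - 7 \sqrt{7}\right) = 20 - 7 \sqrt{7}$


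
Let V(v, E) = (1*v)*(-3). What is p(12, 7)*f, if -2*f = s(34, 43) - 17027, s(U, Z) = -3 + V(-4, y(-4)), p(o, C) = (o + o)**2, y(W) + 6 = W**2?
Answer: 4901184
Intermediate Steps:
y(W) = -6 + W**2
V(v, E) = -3*v (V(v, E) = v*(-3) = -3*v)
p(o, C) = 4*o**2 (p(o, C) = (2*o)**2 = 4*o**2)
s(U, Z) = 9 (s(U, Z) = -3 - 3*(-4) = -3 + 12 = 9)
f = 8509 (f = -(9 - 17027)/2 = -1/2*(-17018) = 8509)
p(12, 7)*f = (4*12**2)*8509 = (4*144)*8509 = 576*8509 = 4901184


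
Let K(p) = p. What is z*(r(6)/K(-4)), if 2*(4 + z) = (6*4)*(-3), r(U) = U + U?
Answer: 120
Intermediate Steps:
r(U) = 2*U
z = -40 (z = -4 + ((6*4)*(-3))/2 = -4 + (24*(-3))/2 = -4 + (½)*(-72) = -4 - 36 = -40)
z*(r(6)/K(-4)) = -40*2*6/(-4) = -480*(-1)/4 = -40*(-3) = 120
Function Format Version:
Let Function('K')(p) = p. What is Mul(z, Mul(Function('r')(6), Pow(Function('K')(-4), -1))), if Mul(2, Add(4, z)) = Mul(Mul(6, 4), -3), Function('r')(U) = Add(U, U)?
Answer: 120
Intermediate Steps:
Function('r')(U) = Mul(2, U)
z = -40 (z = Add(-4, Mul(Rational(1, 2), Mul(Mul(6, 4), -3))) = Add(-4, Mul(Rational(1, 2), Mul(24, -3))) = Add(-4, Mul(Rational(1, 2), -72)) = Add(-4, -36) = -40)
Mul(z, Mul(Function('r')(6), Pow(Function('K')(-4), -1))) = Mul(-40, Mul(Mul(2, 6), Pow(-4, -1))) = Mul(-40, Mul(12, Rational(-1, 4))) = Mul(-40, -3) = 120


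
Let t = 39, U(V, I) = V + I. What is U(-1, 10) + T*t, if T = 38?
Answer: 1491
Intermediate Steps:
U(V, I) = I + V
U(-1, 10) + T*t = (10 - 1) + 38*39 = 9 + 1482 = 1491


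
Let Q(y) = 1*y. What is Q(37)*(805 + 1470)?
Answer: 84175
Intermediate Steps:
Q(y) = y
Q(37)*(805 + 1470) = 37*(805 + 1470) = 37*2275 = 84175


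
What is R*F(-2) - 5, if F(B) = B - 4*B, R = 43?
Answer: 253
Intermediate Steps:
F(B) = -3*B
R*F(-2) - 5 = 43*(-3*(-2)) - 5 = 43*6 - 5 = 258 - 5 = 253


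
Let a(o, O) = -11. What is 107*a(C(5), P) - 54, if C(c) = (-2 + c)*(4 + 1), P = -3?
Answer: -1231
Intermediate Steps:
C(c) = -10 + 5*c (C(c) = (-2 + c)*5 = -10 + 5*c)
107*a(C(5), P) - 54 = 107*(-11) - 54 = -1177 - 54 = -1231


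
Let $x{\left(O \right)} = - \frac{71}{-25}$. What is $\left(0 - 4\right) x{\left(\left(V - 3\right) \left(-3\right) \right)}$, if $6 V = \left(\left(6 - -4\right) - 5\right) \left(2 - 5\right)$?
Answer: $- \frac{284}{25} \approx -11.36$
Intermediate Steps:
$V = - \frac{5}{2}$ ($V = \frac{\left(\left(6 - -4\right) - 5\right) \left(2 - 5\right)}{6} = \frac{\left(\left(6 + 4\right) - 5\right) \left(-3\right)}{6} = \frac{\left(10 - 5\right) \left(-3\right)}{6} = \frac{5 \left(-3\right)}{6} = \frac{1}{6} \left(-15\right) = - \frac{5}{2} \approx -2.5$)
$x{\left(O \right)} = \frac{71}{25}$ ($x{\left(O \right)} = \left(-71\right) \left(- \frac{1}{25}\right) = \frac{71}{25}$)
$\left(0 - 4\right) x{\left(\left(V - 3\right) \left(-3\right) \right)} = \left(0 - 4\right) \frac{71}{25} = \left(-4\right) \frac{71}{25} = - \frac{284}{25}$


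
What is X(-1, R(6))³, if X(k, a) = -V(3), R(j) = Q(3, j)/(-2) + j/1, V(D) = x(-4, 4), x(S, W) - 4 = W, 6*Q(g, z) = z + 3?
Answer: -512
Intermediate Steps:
Q(g, z) = ½ + z/6 (Q(g, z) = (z + 3)/6 = (3 + z)/6 = ½ + z/6)
x(S, W) = 4 + W
V(D) = 8 (V(D) = 4 + 4 = 8)
R(j) = -¼ + 11*j/12 (R(j) = (½ + j/6)/(-2) + j/1 = (½ + j/6)*(-½) + j*1 = (-¼ - j/12) + j = -¼ + 11*j/12)
X(k, a) = -8 (X(k, a) = -1*8 = -8)
X(-1, R(6))³ = (-8)³ = -512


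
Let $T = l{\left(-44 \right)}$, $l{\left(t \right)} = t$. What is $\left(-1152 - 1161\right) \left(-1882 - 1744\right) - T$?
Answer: $8386982$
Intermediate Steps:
$T = -44$
$\left(-1152 - 1161\right) \left(-1882 - 1744\right) - T = \left(-1152 - 1161\right) \left(-1882 - 1744\right) - -44 = \left(-2313\right) \left(-3626\right) + 44 = 8386938 + 44 = 8386982$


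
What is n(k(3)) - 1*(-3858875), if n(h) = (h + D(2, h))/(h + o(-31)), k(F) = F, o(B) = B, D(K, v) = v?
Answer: 54024247/14 ≈ 3.8589e+6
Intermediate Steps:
n(h) = 2*h/(-31 + h) (n(h) = (h + h)/(h - 31) = (2*h)/(-31 + h) = 2*h/(-31 + h))
n(k(3)) - 1*(-3858875) = 2*3/(-31 + 3) - 1*(-3858875) = 2*3/(-28) + 3858875 = 2*3*(-1/28) + 3858875 = -3/14 + 3858875 = 54024247/14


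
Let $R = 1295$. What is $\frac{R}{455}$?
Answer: $\frac{37}{13} \approx 2.8462$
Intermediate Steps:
$\frac{R}{455} = \frac{1}{455} \cdot 1295 = \frac{37}{13}$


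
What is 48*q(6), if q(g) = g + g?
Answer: 576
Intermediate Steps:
q(g) = 2*g
48*q(6) = 48*(2*6) = 48*12 = 576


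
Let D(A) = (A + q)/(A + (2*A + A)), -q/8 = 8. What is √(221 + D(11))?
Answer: √106381/22 ≈ 14.826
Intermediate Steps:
q = -64 (q = -8*8 = -64)
D(A) = (-64 + A)/(4*A) (D(A) = (A - 64)/(A + (2*A + A)) = (-64 + A)/(A + 3*A) = (-64 + A)/((4*A)) = (-64 + A)*(1/(4*A)) = (-64 + A)/(4*A))
√(221 + D(11)) = √(221 + (¼)*(-64 + 11)/11) = √(221 + (¼)*(1/11)*(-53)) = √(221 - 53/44) = √(9671/44) = √106381/22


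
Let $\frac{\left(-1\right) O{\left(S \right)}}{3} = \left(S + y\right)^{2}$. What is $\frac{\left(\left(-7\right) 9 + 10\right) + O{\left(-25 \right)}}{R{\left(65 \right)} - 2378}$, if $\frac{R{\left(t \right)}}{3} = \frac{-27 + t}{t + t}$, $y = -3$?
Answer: $\frac{156325}{154513} \approx 1.0117$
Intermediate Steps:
$O{\left(S \right)} = - 3 \left(-3 + S\right)^{2}$ ($O{\left(S \right)} = - 3 \left(S - 3\right)^{2} = - 3 \left(-3 + S\right)^{2}$)
$R{\left(t \right)} = \frac{3 \left(-27 + t\right)}{2 t}$ ($R{\left(t \right)} = 3 \frac{-27 + t}{t + t} = 3 \frac{-27 + t}{2 t} = \frac{3 \left(-27 + t\right)}{2 t}$)
$\frac{\left(\left(-7\right) 9 + 10\right) + O{\left(-25 \right)}}{R{\left(65 \right)} - 2378} = \frac{\left(\left(-7\right) 9 + 10\right) - 3 \left(-3 - 25\right)^{2}}{\frac{3 \left(-27 + 65\right)}{2 \cdot 65} - 2378} = \frac{\left(-63 + 10\right) - 3 \left(-28\right)^{2}}{\frac{3}{2} \cdot \frac{1}{65} \cdot 38 - 2378} = \frac{-53 - 2352}{\frac{57}{65} - 2378} = \frac{-53 - 2352}{- \frac{154513}{65}} = \left(-2405\right) \left(- \frac{65}{154513}\right) = \frac{156325}{154513}$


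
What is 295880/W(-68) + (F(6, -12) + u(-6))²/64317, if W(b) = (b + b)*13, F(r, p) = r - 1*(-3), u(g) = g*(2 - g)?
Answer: -60985336/364463 ≈ -167.33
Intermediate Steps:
F(r, p) = 3 + r (F(r, p) = r + 3 = 3 + r)
W(b) = 26*b (W(b) = (2*b)*13 = 26*b)
295880/W(-68) + (F(6, -12) + u(-6))²/64317 = 295880/((26*(-68))) + ((3 + 6) - 6*(2 - 1*(-6)))²/64317 = 295880/(-1768) + (9 - 6*(2 + 6))²*(1/64317) = 295880*(-1/1768) + (9 - 6*8)²*(1/64317) = -2845/17 + (9 - 48)²*(1/64317) = -2845/17 + (-39)²*(1/64317) = -2845/17 + 1521*(1/64317) = -2845/17 + 507/21439 = -60985336/364463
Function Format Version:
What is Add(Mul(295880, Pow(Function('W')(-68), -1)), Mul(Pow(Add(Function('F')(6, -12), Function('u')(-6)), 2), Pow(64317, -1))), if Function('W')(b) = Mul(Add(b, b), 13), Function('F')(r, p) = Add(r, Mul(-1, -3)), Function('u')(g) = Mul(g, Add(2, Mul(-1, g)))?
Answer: Rational(-60985336, 364463) ≈ -167.33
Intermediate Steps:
Function('F')(r, p) = Add(3, r) (Function('F')(r, p) = Add(r, 3) = Add(3, r))
Function('W')(b) = Mul(26, b) (Function('W')(b) = Mul(Mul(2, b), 13) = Mul(26, b))
Add(Mul(295880, Pow(Function('W')(-68), -1)), Mul(Pow(Add(Function('F')(6, -12), Function('u')(-6)), 2), Pow(64317, -1))) = Add(Mul(295880, Pow(Mul(26, -68), -1)), Mul(Pow(Add(Add(3, 6), Mul(-6, Add(2, Mul(-1, -6)))), 2), Pow(64317, -1))) = Add(Mul(295880, Pow(-1768, -1)), Mul(Pow(Add(9, Mul(-6, Add(2, 6))), 2), Rational(1, 64317))) = Add(Mul(295880, Rational(-1, 1768)), Mul(Pow(Add(9, Mul(-6, 8)), 2), Rational(1, 64317))) = Add(Rational(-2845, 17), Mul(Pow(Add(9, -48), 2), Rational(1, 64317))) = Add(Rational(-2845, 17), Mul(Pow(-39, 2), Rational(1, 64317))) = Add(Rational(-2845, 17), Mul(1521, Rational(1, 64317))) = Add(Rational(-2845, 17), Rational(507, 21439)) = Rational(-60985336, 364463)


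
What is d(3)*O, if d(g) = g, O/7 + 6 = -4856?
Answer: -102102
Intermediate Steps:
O = -34034 (O = -42 + 7*(-4856) = -42 - 33992 = -34034)
d(3)*O = 3*(-34034) = -102102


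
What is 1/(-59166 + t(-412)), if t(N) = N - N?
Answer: -1/59166 ≈ -1.6902e-5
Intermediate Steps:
t(N) = 0
1/(-59166 + t(-412)) = 1/(-59166 + 0) = 1/(-59166) = -1/59166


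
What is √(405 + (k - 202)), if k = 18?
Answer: √221 ≈ 14.866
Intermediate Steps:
√(405 + (k - 202)) = √(405 + (18 - 202)) = √(405 - 184) = √221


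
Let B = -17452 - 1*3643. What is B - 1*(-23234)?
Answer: 2139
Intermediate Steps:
B = -21095 (B = -17452 - 3643 = -21095)
B - 1*(-23234) = -21095 - 1*(-23234) = -21095 + 23234 = 2139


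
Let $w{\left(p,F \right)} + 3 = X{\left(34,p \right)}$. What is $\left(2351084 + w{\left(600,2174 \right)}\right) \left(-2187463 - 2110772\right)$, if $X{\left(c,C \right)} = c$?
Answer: $-10105644782025$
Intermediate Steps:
$w{\left(p,F \right)} = 31$ ($w{\left(p,F \right)} = -3 + 34 = 31$)
$\left(2351084 + w{\left(600,2174 \right)}\right) \left(-2187463 - 2110772\right) = \left(2351084 + 31\right) \left(-2187463 - 2110772\right) = 2351115 \left(-4298235\right) = -10105644782025$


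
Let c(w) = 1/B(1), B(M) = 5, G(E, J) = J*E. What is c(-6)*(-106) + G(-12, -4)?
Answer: 134/5 ≈ 26.800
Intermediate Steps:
G(E, J) = E*J
c(w) = 1/5
c(-6)*(-106) + G(-12, -4) = (1/5)*(-106) - 12*(-4) = -106/5 + 48 = 134/5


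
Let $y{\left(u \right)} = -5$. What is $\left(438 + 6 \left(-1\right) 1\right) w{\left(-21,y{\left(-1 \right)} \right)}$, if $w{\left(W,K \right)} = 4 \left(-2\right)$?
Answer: $-3456$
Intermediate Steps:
$w{\left(W,K \right)} = -8$
$\left(438 + 6 \left(-1\right) 1\right) w{\left(-21,y{\left(-1 \right)} \right)} = \left(438 + 6 \left(-1\right) 1\right) \left(-8\right) = \left(438 - 6\right) \left(-8\right) = 432 \left(-8\right) = -3456$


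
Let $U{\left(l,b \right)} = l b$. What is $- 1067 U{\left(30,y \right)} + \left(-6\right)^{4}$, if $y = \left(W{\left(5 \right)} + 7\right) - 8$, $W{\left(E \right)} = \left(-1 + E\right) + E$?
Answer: $-254784$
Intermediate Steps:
$W{\left(E \right)} = -1 + 2 E$
$y = 8$ ($y = \left(\left(-1 + 2 \cdot 5\right) + 7\right) - 8 = \left(\left(-1 + 10\right) + 7\right) - 8 = \left(9 + 7\right) - 8 = 16 - 8 = 8$)
$U{\left(l,b \right)} = b l$
$- 1067 U{\left(30,y \right)} + \left(-6\right)^{4} = - 1067 \cdot 8 \cdot 30 + \left(-6\right)^{4} = \left(-1067\right) 240 + 1296 = -256080 + 1296 = -254784$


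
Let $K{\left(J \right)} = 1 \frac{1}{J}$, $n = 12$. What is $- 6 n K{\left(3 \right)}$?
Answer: $-24$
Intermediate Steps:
$K{\left(J \right)} = \frac{1}{J}$
$- 6 n K{\left(3 \right)} = \frac{\left(-6\right) 12}{3} = \left(-72\right) \frac{1}{3} = -24$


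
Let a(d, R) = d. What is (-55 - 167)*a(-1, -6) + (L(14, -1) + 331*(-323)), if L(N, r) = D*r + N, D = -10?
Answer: -106667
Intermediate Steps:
L(N, r) = N - 10*r (L(N, r) = -10*r + N = N - 10*r)
(-55 - 167)*a(-1, -6) + (L(14, -1) + 331*(-323)) = (-55 - 167)*(-1) + ((14 - 10*(-1)) + 331*(-323)) = -222*(-1) + ((14 + 10) - 106913) = 222 + (24 - 106913) = 222 - 106889 = -106667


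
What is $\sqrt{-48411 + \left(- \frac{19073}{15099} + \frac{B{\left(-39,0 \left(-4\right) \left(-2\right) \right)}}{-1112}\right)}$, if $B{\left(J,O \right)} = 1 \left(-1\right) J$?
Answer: $\frac{i \sqrt{3411942108218948010}}{8395044} \approx 220.03 i$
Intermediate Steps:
$B{\left(J,O \right)} = - J$
$\sqrt{-48411 + \left(- \frac{19073}{15099} + \frac{B{\left(-39,0 \left(-4\right) \left(-2\right) \right)}}{-1112}\right)} = \sqrt{-48411 - \left(\frac{19073}{15099} - \frac{\left(-1\right) \left(-39\right)}{-1112}\right)} = \sqrt{-48411 + \left(\left(-19073\right) \frac{1}{15099} + 39 \left(- \frac{1}{1112}\right)\right)} = \sqrt{-48411 - \frac{21798037}{16790088}} = \sqrt{- \frac{812846748205}{16790088}} = \frac{i \sqrt{3411942108218948010}}{8395044}$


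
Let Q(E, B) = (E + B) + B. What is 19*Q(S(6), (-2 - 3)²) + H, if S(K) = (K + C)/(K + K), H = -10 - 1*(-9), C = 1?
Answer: 11521/12 ≈ 960.08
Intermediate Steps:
H = -1 (H = -10 + 9 = -1)
S(K) = (1 + K)/(2*K) (S(K) = (K + 1)/(K + K) = (1 + K)/((2*K)) = (1 + K)*(1/(2*K)) = (1 + K)/(2*K))
Q(E, B) = E + 2*B (Q(E, B) = (B + E) + B = E + 2*B)
19*Q(S(6), (-2 - 3)²) + H = 19*((½)*(1 + 6)/6 + 2*(-2 - 3)²) - 1 = 19*((½)*(⅙)*7 + 2*(-5)²) - 1 = 19*(7/12 + 2*25) - 1 = 19*(7/12 + 50) - 1 = 19*(607/12) - 1 = 11533/12 - 1 = 11521/12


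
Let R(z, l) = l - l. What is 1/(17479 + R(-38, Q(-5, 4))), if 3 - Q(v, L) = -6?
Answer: 1/17479 ≈ 5.7211e-5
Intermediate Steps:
Q(v, L) = 9 (Q(v, L) = 3 - 1*(-6) = 3 + 6 = 9)
R(z, l) = 0
1/(17479 + R(-38, Q(-5, 4))) = 1/(17479 + 0) = 1/17479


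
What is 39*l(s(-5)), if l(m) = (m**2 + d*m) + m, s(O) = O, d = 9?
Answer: -975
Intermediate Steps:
l(m) = m**2 + 10*m (l(m) = (m**2 + 9*m) + m = m**2 + 10*m)
39*l(s(-5)) = 39*(-5*(10 - 5)) = 39*(-5*5) = 39*(-25) = -975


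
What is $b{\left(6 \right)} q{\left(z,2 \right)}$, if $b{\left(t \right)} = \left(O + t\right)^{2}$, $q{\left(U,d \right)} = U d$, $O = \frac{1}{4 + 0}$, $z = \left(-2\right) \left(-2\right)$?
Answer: $\frac{625}{2} \approx 312.5$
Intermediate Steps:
$z = 4$
$O = \frac{1}{4} \approx 0.25$
$b{\left(t \right)} = \left(\frac{1}{4} + t\right)^{2}$
$b{\left(6 \right)} q{\left(z,2 \right)} = \frac{\left(1 + 4 \cdot 6\right)^{2}}{16} \cdot 4 \cdot 2 = \frac{\left(1 + 24\right)^{2}}{16} \cdot 8 = \frac{25^{2}}{16} \cdot 8 = \frac{1}{16} \cdot 625 \cdot 8 = \frac{625}{16} \cdot 8 = \frac{625}{2}$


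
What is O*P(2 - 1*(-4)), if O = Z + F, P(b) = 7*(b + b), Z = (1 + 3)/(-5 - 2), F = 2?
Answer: 120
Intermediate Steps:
Z = -4/7 (Z = 4/(-7) = 4*(-1/7) = -4/7 ≈ -0.57143)
P(b) = 14*b (P(b) = 7*(2*b) = 14*b)
O = 10/7 (O = -4/7 + 2 = 10/7 ≈ 1.4286)
O*P(2 - 1*(-4)) = 10*(14*(2 - 1*(-4)))/7 = 10*(14*(2 + 4))/7 = 10*(14*6)/7 = (10/7)*84 = 120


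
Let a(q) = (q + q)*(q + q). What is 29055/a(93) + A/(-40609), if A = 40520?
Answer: -73978475/468302988 ≈ -0.15797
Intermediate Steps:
a(q) = 4*q**2 (a(q) = (2*q)*(2*q) = 4*q**2)
29055/a(93) + A/(-40609) = 29055/((4*93**2)) + 40520/(-40609) = 29055/((4*8649)) + 40520*(-1/40609) = 29055/34596 - 40520/40609 = 29055*(1/34596) - 40520/40609 = 9685/11532 - 40520/40609 = -73978475/468302988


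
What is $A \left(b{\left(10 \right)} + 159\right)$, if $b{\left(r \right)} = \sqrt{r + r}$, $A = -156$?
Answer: $-24804 - 312 \sqrt{5} \approx -25502.0$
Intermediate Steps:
$b{\left(r \right)} = \sqrt{2} \sqrt{r}$ ($b{\left(r \right)} = \sqrt{2 r} = \sqrt{2} \sqrt{r}$)
$A \left(b{\left(10 \right)} + 159\right) = - 156 \left(\sqrt{2} \sqrt{10} + 159\right) = - 156 \left(2 \sqrt{5} + 159\right) = - 156 \left(159 + 2 \sqrt{5}\right) = -24804 - 312 \sqrt{5}$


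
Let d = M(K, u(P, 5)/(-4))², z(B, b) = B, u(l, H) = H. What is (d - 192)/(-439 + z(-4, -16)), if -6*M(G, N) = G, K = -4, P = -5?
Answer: 1724/3987 ≈ 0.43241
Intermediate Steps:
M(G, N) = -G/6
d = 4/9 (d = (-⅙*(-4))² = (⅔)² = 4/9 ≈ 0.44444)
(d - 192)/(-439 + z(-4, -16)) = (4/9 - 192)/(-439 - 4) = -1724/9/(-443) = -1724/9*(-1/443) = 1724/3987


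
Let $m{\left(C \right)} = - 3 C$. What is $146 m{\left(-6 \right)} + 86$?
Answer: $2714$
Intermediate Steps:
$146 m{\left(-6 \right)} + 86 = 146 \left(\left(-3\right) \left(-6\right)\right) + 86 = 146 \cdot 18 + 86 = 2628 + 86 = 2714$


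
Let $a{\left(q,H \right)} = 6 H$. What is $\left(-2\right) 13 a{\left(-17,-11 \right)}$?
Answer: $1716$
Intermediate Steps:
$\left(-2\right) 13 a{\left(-17,-11 \right)} = \left(-2\right) 13 \cdot 6 \left(-11\right) = \left(-26\right) \left(-66\right) = 1716$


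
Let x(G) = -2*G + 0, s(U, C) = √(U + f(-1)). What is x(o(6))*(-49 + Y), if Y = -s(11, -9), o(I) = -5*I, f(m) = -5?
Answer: -2940 - 60*√6 ≈ -3087.0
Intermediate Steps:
s(U, C) = √(-5 + U) (s(U, C) = √(U - 5) = √(-5 + U))
x(G) = -2*G
Y = -√6 (Y = -√(-5 + 11) = -√6 ≈ -2.4495)
x(o(6))*(-49 + Y) = (-(-10)*6)*(-49 - √6) = (-2*(-30))*(-49 - √6) = 60*(-49 - √6) = -2940 - 60*√6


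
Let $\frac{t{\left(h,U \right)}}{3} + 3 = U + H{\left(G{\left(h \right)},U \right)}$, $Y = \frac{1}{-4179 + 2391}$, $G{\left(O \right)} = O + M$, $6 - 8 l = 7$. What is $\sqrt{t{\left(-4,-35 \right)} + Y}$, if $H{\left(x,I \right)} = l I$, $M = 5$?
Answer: $\frac{i \sqrt{322493514}}{1788} \approx 10.044 i$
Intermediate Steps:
$l = - \frac{1}{8}$ ($l = \frac{3}{4} - \frac{7}{8} = - \frac{1}{8} \approx -0.125$)
$G{\left(O \right)} = 5 + O$ ($G{\left(O \right)} = O + 5 = 5 + O$)
$H{\left(x,I \right)} = - \frac{I}{8}$
$Y = - \frac{1}{1788}$ ($Y = \frac{1}{-1788} = - \frac{1}{1788} \approx -0.00055928$)
$t{\left(h,U \right)} = -9 + \frac{21 U}{8}$ ($t{\left(h,U \right)} = -9 + 3 \left(U - \frac{U}{8}\right) = -9 + 3 \frac{7 U}{8} = -9 + \frac{21 U}{8}$)
$\sqrt{t{\left(-4,-35 \right)} + Y} = \sqrt{\left(-9 + \frac{21}{8} \left(-35\right)\right) - \frac{1}{1788}} = \sqrt{\left(-9 - \frac{735}{8}\right) - \frac{1}{1788}} = \sqrt{- \frac{807}{8} - \frac{1}{1788}} = \sqrt{- \frac{360731}{3576}} = \frac{i \sqrt{322493514}}{1788}$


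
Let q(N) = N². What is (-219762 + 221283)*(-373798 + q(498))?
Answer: -191332674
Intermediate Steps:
(-219762 + 221283)*(-373798 + q(498)) = (-219762 + 221283)*(-373798 + 498²) = 1521*(-373798 + 248004) = 1521*(-125794) = -191332674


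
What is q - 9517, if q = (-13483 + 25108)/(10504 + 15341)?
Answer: -16397016/1723 ≈ -9516.5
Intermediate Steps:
q = 775/1723 (q = 11625/25845 = 11625*(1/25845) = 775/1723 ≈ 0.44980)
q - 9517 = 775/1723 - 9517 = -16397016/1723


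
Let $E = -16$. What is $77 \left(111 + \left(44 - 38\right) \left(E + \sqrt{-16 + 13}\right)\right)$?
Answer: $1155 + 462 i \sqrt{3} \approx 1155.0 + 800.21 i$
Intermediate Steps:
$77 \left(111 + \left(44 - 38\right) \left(E + \sqrt{-16 + 13}\right)\right) = 77 \left(111 + \left(44 - 38\right) \left(-16 + \sqrt{-16 + 13}\right)\right) = 77 \left(111 + 6 \left(-16 + \sqrt{-3}\right)\right) = 77 \left(111 + 6 \left(-16 + i \sqrt{3}\right)\right) = 77 \left(111 - \left(96 - 6 i \sqrt{3}\right)\right) = 77 \left(15 + 6 i \sqrt{3}\right) = 1155 + 462 i \sqrt{3}$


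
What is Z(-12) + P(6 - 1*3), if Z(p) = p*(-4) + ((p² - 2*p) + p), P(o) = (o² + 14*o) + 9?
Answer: 264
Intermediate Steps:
P(o) = 9 + o² + 14*o
Z(p) = p² - 5*p (Z(p) = -4*p + (p² - p) = p² - 5*p)
Z(-12) + P(6 - 1*3) = -12*(-5 - 12) + (9 + (6 - 1*3)² + 14*(6 - 1*3)) = -12*(-17) + (9 + (6 - 3)² + 14*(6 - 3)) = 204 + (9 + 3² + 14*3) = 204 + (9 + 9 + 42) = 204 + 60 = 264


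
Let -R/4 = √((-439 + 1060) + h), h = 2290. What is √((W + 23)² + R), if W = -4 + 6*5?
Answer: √(2401 - 4*√2911) ≈ 46.746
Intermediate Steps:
W = 26 (W = -4 + 30 = 26)
R = -4*√2911 (R = -4*√((-439 + 1060) + 2290) = -4*√(621 + 2290) = -4*√2911 ≈ -215.81)
√((W + 23)² + R) = √((26 + 23)² - 4*√2911) = √(49² - 4*√2911) = √(2401 - 4*√2911)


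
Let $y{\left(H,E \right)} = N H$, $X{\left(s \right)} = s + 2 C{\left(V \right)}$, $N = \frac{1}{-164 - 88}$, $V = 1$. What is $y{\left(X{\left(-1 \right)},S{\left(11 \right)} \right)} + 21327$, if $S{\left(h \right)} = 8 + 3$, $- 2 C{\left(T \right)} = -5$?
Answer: $\frac{1343600}{63} \approx 21327.0$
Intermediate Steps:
$C{\left(T \right)} = \frac{5}{2}$ ($C{\left(T \right)} = \left(- \frac{1}{2}\right) \left(-5\right) = \frac{5}{2}$)
$S{\left(h \right)} = 11$
$N = - \frac{1}{252}$ ($N = \frac{1}{-252} = - \frac{1}{252} \approx -0.0039683$)
$X{\left(s \right)} = 5 + s$ ($X{\left(s \right)} = s + 2 \cdot \frac{5}{2} = s + 5 = 5 + s$)
$y{\left(H,E \right)} = - \frac{H}{252}$
$y{\left(X{\left(-1 \right)},S{\left(11 \right)} \right)} + 21327 = - \frac{5 - 1}{252} + 21327 = \left(- \frac{1}{252}\right) 4 + 21327 = - \frac{1}{63} + 21327 = \frac{1343600}{63}$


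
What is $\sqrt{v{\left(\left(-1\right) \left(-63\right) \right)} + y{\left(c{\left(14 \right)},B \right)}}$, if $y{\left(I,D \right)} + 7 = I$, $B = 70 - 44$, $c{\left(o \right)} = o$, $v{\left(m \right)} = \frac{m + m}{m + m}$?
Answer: $2 \sqrt{2} \approx 2.8284$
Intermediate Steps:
$v{\left(m \right)} = 1$ ($v{\left(m \right)} = \frac{2 m}{2 m} = 2 m \frac{1}{2 m} = 1$)
$B = 26$
$y{\left(I,D \right)} = -7 + I$
$\sqrt{v{\left(\left(-1\right) \left(-63\right) \right)} + y{\left(c{\left(14 \right)},B \right)}} = \sqrt{1 + \left(-7 + 14\right)} = \sqrt{1 + 7} = \sqrt{8} = 2 \sqrt{2}$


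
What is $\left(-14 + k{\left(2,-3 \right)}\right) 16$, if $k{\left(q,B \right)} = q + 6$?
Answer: $-96$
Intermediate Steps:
$k{\left(q,B \right)} = 6 + q$
$\left(-14 + k{\left(2,-3 \right)}\right) 16 = \left(-14 + \left(6 + 2\right)\right) 16 = \left(-14 + 8\right) 16 = \left(-6\right) 16 = -96$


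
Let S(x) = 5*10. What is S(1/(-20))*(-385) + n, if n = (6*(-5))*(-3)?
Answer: -19160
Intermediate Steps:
S(x) = 50
n = 90 (n = -30*(-3) = 90)
S(1/(-20))*(-385) + n = 50*(-385) + 90 = -19250 + 90 = -19160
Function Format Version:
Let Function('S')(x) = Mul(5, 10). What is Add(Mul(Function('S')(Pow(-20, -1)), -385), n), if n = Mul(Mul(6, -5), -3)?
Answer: -19160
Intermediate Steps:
Function('S')(x) = 50
n = 90 (n = Mul(-30, -3) = 90)
Add(Mul(Function('S')(Pow(-20, -1)), -385), n) = Add(Mul(50, -385), 90) = Add(-19250, 90) = -19160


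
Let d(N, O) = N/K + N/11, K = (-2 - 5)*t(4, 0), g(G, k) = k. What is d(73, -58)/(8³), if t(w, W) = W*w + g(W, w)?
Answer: 1241/157696 ≈ 0.0078696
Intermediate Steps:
t(w, W) = w + W*w (t(w, W) = W*w + w = w + W*w)
K = -28 (K = (-2 - 5)*(4*(1 + 0)) = -28 ≈ -28.000)
d(N, O) = 17*N/308 (d(N, O) = N/(-28) + N/11 = N*(-1/28) + N*(1/11) = -N/28 + N/11 = 17*N/308)
d(73, -58)/(8³) = ((17/308)*73)/(8³) = (1241/308)/512 = (1241/308)*(1/512) = 1241/157696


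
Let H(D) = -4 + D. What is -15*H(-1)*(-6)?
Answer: -450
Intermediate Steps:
-15*H(-1)*(-6) = -15*(-4 - 1)*(-6) = -15*(-5)*(-6) = 75*(-6) = -450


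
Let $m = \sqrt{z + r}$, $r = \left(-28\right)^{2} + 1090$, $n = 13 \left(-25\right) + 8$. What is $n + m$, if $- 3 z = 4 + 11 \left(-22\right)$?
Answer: $-317 + \frac{2 \sqrt{4395}}{3} \approx -272.8$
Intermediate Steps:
$z = \frac{238}{3}$ ($z = - \frac{4 + 11 \left(-22\right)}{3} = - \frac{4 - 242}{3} = \left(- \frac{1}{3}\right) \left(-238\right) = \frac{238}{3} \approx 79.333$)
$n = -317$ ($n = -325 + 8 = -317$)
$r = 1874$ ($r = 784 + 1090 = 1874$)
$m = \frac{2 \sqrt{4395}}{3}$ ($m = \sqrt{\frac{238}{3} + 1874} = \sqrt{\frac{5860}{3}} = \frac{2 \sqrt{4395}}{3} \approx 44.197$)
$n + m = -317 + \frac{2 \sqrt{4395}}{3}$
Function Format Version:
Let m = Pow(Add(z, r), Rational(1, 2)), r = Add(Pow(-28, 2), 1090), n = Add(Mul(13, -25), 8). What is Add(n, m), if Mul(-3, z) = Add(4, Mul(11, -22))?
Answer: Add(-317, Mul(Rational(2, 3), Pow(4395, Rational(1, 2)))) ≈ -272.80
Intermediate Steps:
z = Rational(238, 3) (z = Mul(Rational(-1, 3), Add(4, Mul(11, -22))) = Mul(Rational(-1, 3), Add(4, -242)) = Mul(Rational(-1, 3), -238) = Rational(238, 3) ≈ 79.333)
n = -317 (n = Add(-325, 8) = -317)
r = 1874 (r = Add(784, 1090) = 1874)
m = Mul(Rational(2, 3), Pow(4395, Rational(1, 2))) (m = Pow(Add(Rational(238, 3), 1874), Rational(1, 2)) = Pow(Rational(5860, 3), Rational(1, 2)) = Mul(Rational(2, 3), Pow(4395, Rational(1, 2))) ≈ 44.197)
Add(n, m) = Add(-317, Mul(Rational(2, 3), Pow(4395, Rational(1, 2))))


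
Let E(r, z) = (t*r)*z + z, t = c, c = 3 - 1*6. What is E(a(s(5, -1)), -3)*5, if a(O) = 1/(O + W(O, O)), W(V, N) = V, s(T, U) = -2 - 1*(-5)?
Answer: -15/2 ≈ -7.5000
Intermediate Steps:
s(T, U) = 3 (s(T, U) = -2 + 5 = 3)
c = -3 (c = 3 - 6 = -3)
t = -3
a(O) = 1/(2*O) (a(O) = 1/(O + O) = 1/(2*O))
E(r, z) = z - 3*r*z (E(r, z) = (-3*r)*z + z = -3*r*z + z = z - 3*r*z)
E(a(s(5, -1)), -3)*5 = -3*(1 - 3/(2*3))*5 = -3*(1 - 3*⅙)*5 = -3*(1 - ½)*5 = -3*½*5 = -3/2*5 = -15/2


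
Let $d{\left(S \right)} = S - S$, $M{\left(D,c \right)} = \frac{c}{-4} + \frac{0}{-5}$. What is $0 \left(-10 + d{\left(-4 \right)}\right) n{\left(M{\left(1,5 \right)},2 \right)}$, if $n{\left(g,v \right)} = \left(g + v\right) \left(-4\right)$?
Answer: $0$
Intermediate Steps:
$M{\left(D,c \right)} = - \frac{c}{4}$ ($M{\left(D,c \right)} = c \left(- \frac{1}{4}\right) + 0 \left(- \frac{1}{5}\right) = - \frac{c}{4} + 0 = - \frac{c}{4}$)
$n{\left(g,v \right)} = - 4 g - 4 v$
$d{\left(S \right)} = 0$
$0 \left(-10 + d{\left(-4 \right)}\right) n{\left(M{\left(1,5 \right)},2 \right)} = 0 \left(-10 + 0\right) \left(- 4 \left(\left(- \frac{1}{4}\right) 5\right) - 8\right) = 0 \left(-10\right) \left(\left(-4\right) \left(- \frac{5}{4}\right) - 8\right) = 0 \left(5 - 8\right) = 0 \left(-3\right) = 0$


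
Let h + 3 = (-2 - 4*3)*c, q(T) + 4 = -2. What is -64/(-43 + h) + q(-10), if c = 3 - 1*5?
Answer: -22/9 ≈ -2.4444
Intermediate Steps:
q(T) = -6 (q(T) = -4 - 2 = -6)
c = -2 (c = 3 - 5 = -2)
h = 25 (h = -3 + (-2 - 4*3)*(-2) = -3 + (-2 - 12)*(-2) = -3 - 14*(-2) = -3 + 28 = 25)
-64/(-43 + h) + q(-10) = -64/(-43 + 25) - 6 = -64/(-18) - 6 = -64*(-1/18) - 6 = 32/9 - 6 = -22/9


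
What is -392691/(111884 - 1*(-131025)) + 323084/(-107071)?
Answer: -120525829417/26008509539 ≈ -4.6341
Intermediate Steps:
-392691/(111884 - 1*(-131025)) + 323084/(-107071) = -392691/(111884 + 131025) + 323084*(-1/107071) = -392691/242909 - 323084/107071 = -120525829417/26008509539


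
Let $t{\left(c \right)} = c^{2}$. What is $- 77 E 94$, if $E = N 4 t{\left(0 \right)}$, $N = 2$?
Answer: $0$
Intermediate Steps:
$E = 0$ ($E = 2 \cdot 4 \cdot 0^{2} = 8 \cdot 0 = 0$)
$- 77 E 94 = \left(-77\right) 0 \cdot 94 = 0 \cdot 94 = 0$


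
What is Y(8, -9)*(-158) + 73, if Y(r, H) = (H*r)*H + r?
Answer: -103575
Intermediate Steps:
Y(r, H) = r + r*H² (Y(r, H) = r*H² + r = r + r*H²)
Y(8, -9)*(-158) + 73 = (8*(1 + (-9)²))*(-158) + 73 = (8*(1 + 81))*(-158) + 73 = (8*82)*(-158) + 73 = 656*(-158) + 73 = -103648 + 73 = -103575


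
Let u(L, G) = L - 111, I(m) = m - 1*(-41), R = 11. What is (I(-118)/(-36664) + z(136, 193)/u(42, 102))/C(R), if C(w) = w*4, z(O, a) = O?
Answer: -4980991/111311904 ≈ -0.044748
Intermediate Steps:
I(m) = 41 + m (I(m) = m + 41 = 41 + m)
u(L, G) = -111 + L
C(w) = 4*w
(I(-118)/(-36664) + z(136, 193)/u(42, 102))/C(R) = ((41 - 118)/(-36664) + 136/(-111 + 42))/((4*11)) = (-77*(-1/36664) + 136/(-69))/44 = (77/36664 + 136*(-1/69))*(1/44) = (77/36664 - 136/69)*(1/44) = -4980991/2529816*1/44 = -4980991/111311904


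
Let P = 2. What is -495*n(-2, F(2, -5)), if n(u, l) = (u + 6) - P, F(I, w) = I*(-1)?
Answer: -990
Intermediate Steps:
F(I, w) = -I
n(u, l) = 4 + u (n(u, l) = (u + 6) - 1*2 = (6 + u) - 2 = 4 + u)
-495*n(-2, F(2, -5)) = -495*(4 - 2) = -495*2 = -99*10 = -990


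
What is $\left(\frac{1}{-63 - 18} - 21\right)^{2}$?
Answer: $\frac{2896804}{6561} \approx 441.52$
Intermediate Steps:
$\left(\frac{1}{-63 - 18} - 21\right)^{2} = \left(\frac{1}{-81} - 21\right)^{2} = \left(- \frac{1}{81} - 21\right)^{2} = \left(- \frac{1702}{81}\right)^{2} = \frac{2896804}{6561}$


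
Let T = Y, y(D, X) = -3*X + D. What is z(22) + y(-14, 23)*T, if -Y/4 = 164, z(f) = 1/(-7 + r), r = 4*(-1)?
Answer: 598927/11 ≈ 54448.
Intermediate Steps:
r = -4
z(f) = -1/11 (z(f) = 1/(-7 - 4) = 1/(-11) = -1/11)
Y = -656 (Y = -4*164 = -656)
y(D, X) = D - 3*X
T = -656
z(22) + y(-14, 23)*T = -1/11 + (-14 - 3*23)*(-656) = -1/11 + (-14 - 69)*(-656) = -1/11 - 83*(-656) = -1/11 + 54448 = 598927/11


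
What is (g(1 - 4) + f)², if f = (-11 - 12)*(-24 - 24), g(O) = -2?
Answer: 1214404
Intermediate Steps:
f = 1104 (f = -23*(-48) = 1104)
(g(1 - 4) + f)² = (-2 + 1104)² = 1102² = 1214404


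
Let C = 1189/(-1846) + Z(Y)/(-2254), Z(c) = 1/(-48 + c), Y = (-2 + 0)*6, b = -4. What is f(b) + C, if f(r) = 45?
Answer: 5536794143/124826520 ≈ 44.356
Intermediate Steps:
Y = -12 (Y = -2*6 = -12)
C = -80399257/124826520 (C = 1189/(-1846) + 1/(-48 - 12*(-2254)) = 1189*(-1/1846) - 1/2254/(-60) = -1189/1846 - 1/60*(-1/2254) = -1189/1846 + 1/135240 = -80399257/124826520 ≈ -0.64409)
f(b) + C = 45 - 80399257/124826520 = 5536794143/124826520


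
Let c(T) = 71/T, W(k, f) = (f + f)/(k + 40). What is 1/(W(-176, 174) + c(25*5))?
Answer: -4250/8461 ≈ -0.50231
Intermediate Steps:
W(k, f) = 2*f/(40 + k) (W(k, f) = (2*f)/(40 + k) = 2*f/(40 + k))
1/(W(-176, 174) + c(25*5)) = 1/(2*174/(40 - 176) + 71/((25*5))) = 1/(2*174/(-136) + 71/125) = 1/(2*174*(-1/136) + 71*(1/125)) = 1/(-87/34 + 71/125) = 1/(-8461/4250) = -4250/8461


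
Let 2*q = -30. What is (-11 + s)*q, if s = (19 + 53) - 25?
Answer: -540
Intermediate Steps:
q = -15 (q = (1/2)*(-30) = -15)
s = 47 (s = 72 - 25 = 47)
(-11 + s)*q = (-11 + 47)*(-15) = 36*(-15) = -540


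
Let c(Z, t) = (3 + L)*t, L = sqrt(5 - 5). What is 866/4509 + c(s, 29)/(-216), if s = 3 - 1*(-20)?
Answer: -7601/36072 ≈ -0.21072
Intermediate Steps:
L = 0 (L = sqrt(0) = 0)
s = 23 (s = 3 + 20 = 23)
c(Z, t) = 3*t (c(Z, t) = (3 + 0)*t = 3*t)
866/4509 + c(s, 29)/(-216) = 866/4509 + (3*29)/(-216) = 866*(1/4509) + 87*(-1/216) = 866/4509 - 29/72 = -7601/36072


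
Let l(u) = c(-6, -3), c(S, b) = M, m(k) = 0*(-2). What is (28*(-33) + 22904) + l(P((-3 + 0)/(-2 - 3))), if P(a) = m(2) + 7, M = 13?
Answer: 21993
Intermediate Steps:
m(k) = 0
c(S, b) = 13
P(a) = 7 (P(a) = 0 + 7 = 7)
l(u) = 13
(28*(-33) + 22904) + l(P((-3 + 0)/(-2 - 3))) = (28*(-33) + 22904) + 13 = (-924 + 22904) + 13 = 21980 + 13 = 21993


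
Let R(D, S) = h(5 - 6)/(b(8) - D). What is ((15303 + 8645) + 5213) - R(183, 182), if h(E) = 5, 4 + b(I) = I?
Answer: 5219824/179 ≈ 29161.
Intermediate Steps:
b(I) = -4 + I
R(D, S) = 5/(4 - D) (R(D, S) = 5/((-4 + 8) - D) = 5/(4 - D))
((15303 + 8645) + 5213) - R(183, 182) = ((15303 + 8645) + 5213) - (-5)/(-4 + 183) = (23948 + 5213) - (-5)/179 = 29161 - (-5)/179 = 29161 - 1*(-5/179) = 29161 + 5/179 = 5219824/179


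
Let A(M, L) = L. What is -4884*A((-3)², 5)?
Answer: -24420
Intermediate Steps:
-4884*A((-3)², 5) = -4884*5 = -132*185 = -24420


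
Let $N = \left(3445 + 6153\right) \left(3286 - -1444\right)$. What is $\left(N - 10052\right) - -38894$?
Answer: $45427382$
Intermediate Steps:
$N = 45398540$ ($N = 9598 \left(3286 + 1444\right) = 9598 \cdot 4730 = 45398540$)
$\left(N - 10052\right) - -38894 = \left(45398540 - 10052\right) - -38894 = 45388488 + 38894 = 45427382$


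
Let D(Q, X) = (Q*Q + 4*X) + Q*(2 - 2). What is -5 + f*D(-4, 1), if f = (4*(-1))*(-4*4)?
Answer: 1275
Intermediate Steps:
f = 64 (f = -4*(-16) = 64)
D(Q, X) = Q**2 + 4*X (D(Q, X) = (Q**2 + 4*X) + Q*0 = (Q**2 + 4*X) + 0 = Q**2 + 4*X)
-5 + f*D(-4, 1) = -5 + 64*((-4)**2 + 4*1) = -5 + 64*(16 + 4) = -5 + 64*20 = -5 + 1280 = 1275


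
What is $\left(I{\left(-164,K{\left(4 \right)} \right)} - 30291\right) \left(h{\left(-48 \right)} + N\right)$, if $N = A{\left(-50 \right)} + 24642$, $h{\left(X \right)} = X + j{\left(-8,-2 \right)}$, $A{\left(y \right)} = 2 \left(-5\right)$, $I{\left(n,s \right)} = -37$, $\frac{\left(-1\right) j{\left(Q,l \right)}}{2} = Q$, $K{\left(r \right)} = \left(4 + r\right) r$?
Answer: $-746068800$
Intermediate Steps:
$K{\left(r \right)} = r \left(4 + r\right)$
$j{\left(Q,l \right)} = - 2 Q$
$A{\left(y \right)} = -10$
$h{\left(X \right)} = 16 + X$ ($h{\left(X \right)} = X - -16 = X + 16 = 16 + X$)
$N = 24632$ ($N = -10 + 24642 = 24632$)
$\left(I{\left(-164,K{\left(4 \right)} \right)} - 30291\right) \left(h{\left(-48 \right)} + N\right) = \left(-37 - 30291\right) \left(\left(16 - 48\right) + 24632\right) = - 30328 \left(-32 + 24632\right) = \left(-30328\right) 24600 = -746068800$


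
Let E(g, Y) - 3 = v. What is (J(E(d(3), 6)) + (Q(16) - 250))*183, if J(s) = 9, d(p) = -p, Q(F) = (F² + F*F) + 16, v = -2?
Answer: 52521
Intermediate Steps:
Q(F) = 16 + 2*F² (Q(F) = (F² + F²) + 16 = 2*F² + 16 = 16 + 2*F²)
E(g, Y) = 1 (E(g, Y) = 3 - 2 = 1)
(J(E(d(3), 6)) + (Q(16) - 250))*183 = (9 + ((16 + 2*16²) - 250))*183 = (9 + ((16 + 2*256) - 250))*183 = (9 + ((16 + 512) - 250))*183 = (9 + (528 - 250))*183 = (9 + 278)*183 = 287*183 = 52521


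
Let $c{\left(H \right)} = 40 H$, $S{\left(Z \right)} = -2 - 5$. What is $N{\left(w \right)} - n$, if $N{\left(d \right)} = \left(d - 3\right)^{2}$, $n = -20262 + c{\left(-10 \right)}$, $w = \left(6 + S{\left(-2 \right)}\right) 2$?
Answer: $20687$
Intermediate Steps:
$S{\left(Z \right)} = -7$
$w = -2$ ($w = \left(6 - 7\right) 2 = \left(-1\right) 2 = -2$)
$n = -20662$ ($n = -20262 + 40 \left(-10\right) = -20262 - 400 = -20662$)
$N{\left(d \right)} = \left(-3 + d\right)^{2}$
$N{\left(w \right)} - n = \left(-3 - 2\right)^{2} - -20662 = \left(-5\right)^{2} + 20662 = 25 + 20662 = 20687$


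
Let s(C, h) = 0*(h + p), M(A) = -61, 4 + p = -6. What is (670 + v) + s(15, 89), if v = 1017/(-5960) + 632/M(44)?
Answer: 239756443/363560 ≈ 659.47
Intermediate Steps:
p = -10 (p = -4 - 6 = -10)
s(C, h) = 0 (s(C, h) = 0*(h - 10) = 0*(-10 + h) = 0)
v = -3828757/363560 (v = 1017/(-5960) + 632/(-61) = 1017*(-1/5960) + 632*(-1/61) = -1017/5960 - 632/61 = -3828757/363560 ≈ -10.531)
(670 + v) + s(15, 89) = (670 - 3828757/363560) + 0 = 239756443/363560 + 0 = 239756443/363560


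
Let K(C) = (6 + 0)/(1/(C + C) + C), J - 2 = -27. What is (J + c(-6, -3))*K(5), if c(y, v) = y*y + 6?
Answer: 20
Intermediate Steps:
c(y, v) = 6 + y**2 (c(y, v) = y**2 + 6 = 6 + y**2)
J = -25 (J = 2 - 27 = -25)
K(C) = 6/(C + 1/(2*C)) (K(C) = 6/(1/(2*C) + C) = 6/(C + 1/(2*C)))
(J + c(-6, -3))*K(5) = (-25 + (6 + (-6)**2))*(12*5/(1 + 2*5**2)) = (-25 + (6 + 36))*(12*5/(1 + 2*25)) = (-25 + 42)*(12*5/(1 + 50)) = 17*(12*5/51) = 17*(12*5*(1/51)) = 17*(20/17) = 20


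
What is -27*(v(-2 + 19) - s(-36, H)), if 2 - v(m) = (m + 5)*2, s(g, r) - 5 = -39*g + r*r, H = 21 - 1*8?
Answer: 43740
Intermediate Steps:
H = 13 (H = 21 - 8 = 13)
s(g, r) = 5 + r² - 39*g (s(g, r) = 5 + (-39*g + r*r) = 5 + (-39*g + r²) = 5 + (r² - 39*g) = 5 + r² - 39*g)
v(m) = -8 - 2*m (v(m) = 2 - (m + 5)*2 = 2 - (5 + m)*2 = 2 - (10 + 2*m) = 2 + (-10 - 2*m) = -8 - 2*m)
-27*(v(-2 + 19) - s(-36, H)) = -27*((-8 - 2*(-2 + 19)) - (5 + 13² - 39*(-36))) = -27*((-8 - 2*17) - (5 + 169 + 1404)) = -27*((-8 - 34) - 1*1578) = -27*(-42 - 1578) = -27*(-1620) = 43740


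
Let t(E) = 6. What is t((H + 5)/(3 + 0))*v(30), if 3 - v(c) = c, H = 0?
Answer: -162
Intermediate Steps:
v(c) = 3 - c
t((H + 5)/(3 + 0))*v(30) = 6*(3 - 1*30) = 6*(3 - 30) = 6*(-27) = -162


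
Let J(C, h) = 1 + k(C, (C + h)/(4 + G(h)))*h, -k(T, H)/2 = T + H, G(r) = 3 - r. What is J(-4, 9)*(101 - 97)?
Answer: 472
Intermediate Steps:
k(T, H) = -2*H - 2*T (k(T, H) = -2*(T + H) = -2*(H + T) = -2*H - 2*T)
J(C, h) = 1 + h*(-2*C - 2*(C + h)/(7 - h)) (J(C, h) = 1 + (-2*(C + h)/(4 + (3 - h)) - 2*C)*h = 1 + (-2*(C + h)/(7 - h) - 2*C)*h = 1 + (-2*C - 2*(C + h)/(7 - h))*h = 1 + h*(-2*C - 2*(C + h)/(7 - h)))
J(-4, 9)*(101 - 97) = ((-7 + 9 - 2*9*(-1*(-4) - 1*9 - 4*(-7 + 9)))/(-7 + 9))*(101 - 97) = ((-7 + 9 - 2*9*(4 - 9 - 4*2))/2)*4 = ((-7 + 9 - 2*9*(4 - 9 - 8))/2)*4 = ((-7 + 9 - 2*9*(-13))/2)*4 = ((-7 + 9 + 234)/2)*4 = ((½)*236)*4 = 118*4 = 472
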